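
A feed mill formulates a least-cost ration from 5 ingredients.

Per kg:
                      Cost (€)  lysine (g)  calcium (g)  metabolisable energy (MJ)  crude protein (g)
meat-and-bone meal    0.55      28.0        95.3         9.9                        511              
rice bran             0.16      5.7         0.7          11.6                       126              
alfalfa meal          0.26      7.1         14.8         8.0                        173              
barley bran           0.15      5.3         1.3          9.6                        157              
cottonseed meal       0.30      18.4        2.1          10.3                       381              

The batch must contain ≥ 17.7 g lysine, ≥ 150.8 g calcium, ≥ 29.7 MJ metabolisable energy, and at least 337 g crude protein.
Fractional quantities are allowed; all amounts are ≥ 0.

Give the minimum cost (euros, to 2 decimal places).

Let x1 = kg of meat-and-bone meal, x2 = kg of rice bran, x3 = kg of alfalfa meal, x4 = kg of barley bran, x5 = kg of cottonseed meal.
Minimise 0.55x1 + 0.16x2 + 0.26x3 + 0.15x4 + 0.3x5 subject to:
  28x1 + 5.7x2 + 7.1x3 + 5.3x4 + 18.4x5 ≥ 17.7   (lysine)
  95.3x1 + 0.7x2 + 14.8x3 + 1.3x4 + 2.1x5 ≥ 150.8   (calcium)
  9.9x1 + 11.6x2 + 8x3 + 9.6x4 + 10.3x5 ≥ 29.7   (metabolisable energy)
  511x1 + 126x2 + 173x3 + 157x4 + 381x5 ≥ 337   (crude protein)
  x1, x2, x3, x4, x5 ≥ 0.
The cheapest feasible vertex uses only meat-and-bone meal, rice bran; alfalfa meal, barley bran, cottonseed meal are not used. There the calcium and metabolisable energy constraints are tight.
So meat-and-bone meal = 1.573 kg, rice bran = 1.218 kg.
Hence cost = 0.55·1.573 + 0.16·1.218 = €1.0600.

€1.06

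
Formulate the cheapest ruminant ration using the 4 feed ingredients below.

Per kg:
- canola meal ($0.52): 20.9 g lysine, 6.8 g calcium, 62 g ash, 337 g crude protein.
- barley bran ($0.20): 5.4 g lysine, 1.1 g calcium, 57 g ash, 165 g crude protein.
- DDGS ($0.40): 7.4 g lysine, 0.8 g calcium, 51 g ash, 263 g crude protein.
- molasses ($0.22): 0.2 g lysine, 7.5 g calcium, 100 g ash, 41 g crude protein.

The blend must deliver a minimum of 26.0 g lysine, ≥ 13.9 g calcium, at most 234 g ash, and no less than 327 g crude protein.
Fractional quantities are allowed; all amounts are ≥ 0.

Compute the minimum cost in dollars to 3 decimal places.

Let x1 = kg of canola meal, x2 = kg of barley bran, x3 = kg of DDGS, x4 = kg of molasses.
min 0.52x1 + 0.2x2 + 0.4x3 + 0.22x4 subject to:
  20.9x1 + 5.4x2 + 7.4x3 + 0.2x4 ≥ 26   (lysine)
  6.8x1 + 1.1x2 + 0.8x3 + 7.5x4 ≥ 13.9   (calcium)
  62x1 + 57x2 + 51x3 + 100x4 ≤ 234   (ash)
  337x1 + 165x2 + 263x3 + 41x4 ≥ 327   (crude protein)
  x1, x2, x3, x4 ≥ 0.
The cheapest feasible vertex uses only canola meal, molasses; barley bran, DDGS are not used. The lysine and calcium requirements are met with equality.
Optimal quantities: canola meal = 1.237 kg, molasses = 0.7318 kg.
Total cost: 0.52·1.237 + 0.22·0.7318 = 0.80424.

$0.804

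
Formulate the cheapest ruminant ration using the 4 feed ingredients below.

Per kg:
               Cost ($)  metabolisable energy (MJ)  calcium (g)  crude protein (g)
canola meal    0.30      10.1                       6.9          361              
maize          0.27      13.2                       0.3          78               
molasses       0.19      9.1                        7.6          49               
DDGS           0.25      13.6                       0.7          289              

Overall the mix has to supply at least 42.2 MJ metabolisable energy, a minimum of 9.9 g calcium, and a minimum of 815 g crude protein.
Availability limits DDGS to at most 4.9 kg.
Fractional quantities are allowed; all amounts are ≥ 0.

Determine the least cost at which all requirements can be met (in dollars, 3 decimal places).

$0.826

Let x1 = kg of canola meal, x2 = kg of maize, x3 = kg of molasses, x4 = kg of DDGS.
min 0.3x1 + 0.27x2 + 0.19x3 + 0.25x4 subject to:
  10.1x1 + 13.2x2 + 9.1x3 + 13.6x4 ≥ 42.2   (metabolisable energy)
  6.9x1 + 0.3x2 + 7.6x3 + 0.7x4 ≥ 9.9   (calcium)
  361x1 + 78x2 + 49x3 + 289x4 ≥ 815   (crude protein)
  x4 ≤ 4.9
  x1, x2, x3, x4 ≥ 0.
The minimum-cost mix takes nothing from maize — only canola meal, molasses, DDGS. There the metabolisable energy, calcium, crude protein constraints are tight.
Optimal quantities: canola meal = 0.2711 kg, molasses = 0.8411 kg, DDGS = 2.339 kg.
Objective = 0.3·0.2711 + 0.19·0.8411 + 0.25·2.339 = 0.82589.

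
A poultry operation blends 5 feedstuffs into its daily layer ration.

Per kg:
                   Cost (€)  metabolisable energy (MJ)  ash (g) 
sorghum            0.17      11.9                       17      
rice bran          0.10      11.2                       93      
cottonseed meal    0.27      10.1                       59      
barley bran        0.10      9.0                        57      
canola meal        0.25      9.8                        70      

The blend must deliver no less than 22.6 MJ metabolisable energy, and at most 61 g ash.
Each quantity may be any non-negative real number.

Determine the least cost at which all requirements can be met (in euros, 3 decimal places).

€0.300

Let x1 = kg of sorghum, x2 = kg of rice bran, x3 = kg of cottonseed meal, x4 = kg of barley bran, x5 = kg of canola meal.
Minimise 0.17x1 + 0.1x2 + 0.27x3 + 0.1x4 + 0.25x5 s.t.:
  11.9x1 + 11.2x2 + 10.1x3 + 9x4 + 9.8x5 ≥ 22.6   (metabolisable energy)
  17x1 + 93x2 + 59x3 + 57x4 + 70x5 ≤ 61   (ash)
  x1, x2, x3, x4, x5 ≥ 0.
The cheapest feasible vertex uses only sorghum, rice bran; cottonseed meal, barley bran, canola meal are not used. There the metabolisable energy and ash constraints are tight.
That vertex is x1 = 1.548, x2 = 0.3729.
Total cost: 0.17·1.548 + 0.1·0.3729 = 0.30045.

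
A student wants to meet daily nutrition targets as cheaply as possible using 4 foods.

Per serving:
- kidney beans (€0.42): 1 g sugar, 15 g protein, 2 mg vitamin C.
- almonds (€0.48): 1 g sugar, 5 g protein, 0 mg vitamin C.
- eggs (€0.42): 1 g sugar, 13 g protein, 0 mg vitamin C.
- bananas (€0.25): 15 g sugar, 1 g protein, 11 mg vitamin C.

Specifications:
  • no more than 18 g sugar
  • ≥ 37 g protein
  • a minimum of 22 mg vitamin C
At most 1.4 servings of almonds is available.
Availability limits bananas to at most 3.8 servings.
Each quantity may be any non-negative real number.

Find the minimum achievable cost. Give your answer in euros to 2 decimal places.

€3.10

Set it up as a linear program. Let x1 = servings of kidney beans, x2 = servings of almonds, x3 = servings of eggs, x4 = servings of bananas.
Minimise 0.42x1 + 0.48x2 + 0.42x3 + 0.25x4 s.t.:
  1x1 + 1x2 + 1x3 + 15x4 ≤ 18   (sugar)
  15x1 + 5x2 + 13x3 + 1x4 ≥ 37   (protein)
  2x1 + 11x4 ≥ 22   (vitamin C)
  x2 ≤ 1.4
  x4 ≤ 3.8
  x1, x2, x3, x4 ≥ 0.
The optimal basis is {kidney beans, bananas}; almonds, eggs drop out. The sugar and vitamin C requirements are met with equality.
Optimal quantities: kidney beans = 6.947 servings, bananas = 0.7368 servings.
Total cost: 0.42·6.947 + 0.25·0.7368 = 3.1019.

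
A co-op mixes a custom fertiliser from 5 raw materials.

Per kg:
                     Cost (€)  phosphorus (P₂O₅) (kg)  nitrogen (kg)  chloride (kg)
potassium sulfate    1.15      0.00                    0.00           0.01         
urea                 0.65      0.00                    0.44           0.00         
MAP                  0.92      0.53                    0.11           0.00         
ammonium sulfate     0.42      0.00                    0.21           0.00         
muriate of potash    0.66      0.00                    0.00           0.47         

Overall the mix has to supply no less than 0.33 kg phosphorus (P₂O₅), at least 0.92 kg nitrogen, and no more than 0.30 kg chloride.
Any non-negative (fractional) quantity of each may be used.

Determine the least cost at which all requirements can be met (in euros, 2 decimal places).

Let x1 = kg of potassium sulfate, x2 = kg of urea, x3 = kg of MAP, x4 = kg of ammonium sulfate, x5 = kg of muriate of potash.
min 1.15x1 + 0.65x2 + 0.92x3 + 0.42x4 + 0.66x5 subject to:
  0.53x3 ≥ 0.33   (phosphorus (P₂O₅))
  0.44x2 + 0.11x3 + 0.21x4 ≥ 0.92   (nitrogen)
  0.01x1 + 0.47x5 ≤ 0.3   (chloride)
  x1, x2, x3, x4, x5 ≥ 0.
At the optimum only urea, MAP are positive (potassium sulfate, ammonium sulfate, muriate of potash = 0). There the phosphorus (P₂O₅) and nitrogen constraints are tight.
Solving gives x2 = 1.935, x3 = 0.6226.
Hence cost = 0.65·1.935 + 0.92·0.6226 = €1.8305.

€1.83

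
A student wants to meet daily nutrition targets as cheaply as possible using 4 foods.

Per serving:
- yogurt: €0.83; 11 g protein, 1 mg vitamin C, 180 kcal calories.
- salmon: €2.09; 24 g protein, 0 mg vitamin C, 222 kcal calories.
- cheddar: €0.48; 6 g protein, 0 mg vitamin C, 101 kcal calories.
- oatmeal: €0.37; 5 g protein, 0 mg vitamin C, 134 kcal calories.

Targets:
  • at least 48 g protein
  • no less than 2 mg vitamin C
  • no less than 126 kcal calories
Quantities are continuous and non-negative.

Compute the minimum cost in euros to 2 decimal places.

€3.58

Treat it as an LP. Let x1 = servings of yogurt, x2 = servings of salmon, x3 = servings of cheddar, x4 = servings of oatmeal.
Minimize 0.83x1 + 2.09x2 + 0.48x3 + 0.37x4 subject to:
  11x1 + 24x2 + 6x3 + 5x4 ≥ 48   (protein)
  1x1 ≥ 2   (vitamin C)
  180x1 + 222x2 + 101x3 + 134x4 ≥ 126   (calories)
  x1, x2, x3, x4 ≥ 0.
The cheapest feasible vertex uses only yogurt, oatmeal; salmon, cheddar are not used. Binding constraints: protein and vitamin C.
Solving gives x1 = 2, x4 = 5.2.
Objective = 0.83·2 + 0.37·5.2 = 3.5840.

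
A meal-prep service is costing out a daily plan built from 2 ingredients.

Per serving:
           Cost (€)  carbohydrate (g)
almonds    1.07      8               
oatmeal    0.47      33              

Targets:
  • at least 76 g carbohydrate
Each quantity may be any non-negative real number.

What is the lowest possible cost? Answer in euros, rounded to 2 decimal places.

€1.08

Let x1 = servings of almonds, x2 = servings of oatmeal.
Minimise 1.07x1 + 0.47x2 subject to:
  8x1 + 33x2 ≥ 76   (carbohydrate)
  x1, x2 ≥ 0.
The optimal basis is {oatmeal}; almonds drops out. Binding constraint: carbohydrate.
So oatmeal = 2.303 servings.
Total cost: 0.47·2.303 = 1.0824.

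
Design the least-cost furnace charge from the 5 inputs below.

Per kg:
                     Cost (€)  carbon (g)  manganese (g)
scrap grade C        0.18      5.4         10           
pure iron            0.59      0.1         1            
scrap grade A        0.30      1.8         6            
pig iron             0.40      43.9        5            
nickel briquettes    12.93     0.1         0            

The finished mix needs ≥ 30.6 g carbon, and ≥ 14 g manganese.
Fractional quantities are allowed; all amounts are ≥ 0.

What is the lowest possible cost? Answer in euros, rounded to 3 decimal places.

€0.425

This is a linear program. Let x1 = kg of scrap grade C, x2 = kg of pure iron, x3 = kg of scrap grade A, x4 = kg of pig iron, x5 = kg of nickel briquettes.
Minimize 0.18x1 + 0.59x2 + 0.3x3 + 0.4x4 + 12.93x5 with:
  5.4x1 + 0.1x2 + 1.8x3 + 43.9x4 + 0.1x5 ≥ 30.6   (carbon)
  10x1 + 1x2 + 6x3 + 5x4 ≥ 14   (manganese)
  x1, x2, x3, x4, x5 ≥ 0.
The optimal basis is {scrap grade C, pig iron}; pure iron, scrap grade A, nickel briquettes drop out. The carbon and manganese requirements are met with equality.
So scrap grade C = 1.12 kg, pig iron = 0.5592 kg.
Hence cost = 0.18·1.12 + 0.4·0.5592 = €0.42528.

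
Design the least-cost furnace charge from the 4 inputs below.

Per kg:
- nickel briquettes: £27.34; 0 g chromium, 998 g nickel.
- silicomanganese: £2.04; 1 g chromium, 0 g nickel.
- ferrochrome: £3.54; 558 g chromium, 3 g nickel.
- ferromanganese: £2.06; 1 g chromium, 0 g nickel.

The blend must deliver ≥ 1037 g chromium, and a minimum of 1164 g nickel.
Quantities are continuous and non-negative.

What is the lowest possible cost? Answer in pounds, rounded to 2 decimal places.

Let x1 = kg of nickel briquettes, x2 = kg of silicomanganese, x3 = kg of ferrochrome, x4 = kg of ferromanganese.
min 27.34x1 + 2.04x2 + 3.54x3 + 2.06x4 subject to:
  1x2 + 558x3 + 1x4 ≥ 1037   (chromium)
  998x1 + 3x3 ≥ 1164   (nickel)
  x1, x2, x3, x4 ≥ 0.
At the optimum only nickel briquettes, ferrochrome are positive (silicomanganese, ferromanganese = 0). There the chromium and nickel constraints are tight.
So nickel briquettes = 1.1607 kg, ferrochrome = 1.8584 kg.
Objective = 27.34·1.1607 + 3.54·1.8584 = 38.3123.

£38.31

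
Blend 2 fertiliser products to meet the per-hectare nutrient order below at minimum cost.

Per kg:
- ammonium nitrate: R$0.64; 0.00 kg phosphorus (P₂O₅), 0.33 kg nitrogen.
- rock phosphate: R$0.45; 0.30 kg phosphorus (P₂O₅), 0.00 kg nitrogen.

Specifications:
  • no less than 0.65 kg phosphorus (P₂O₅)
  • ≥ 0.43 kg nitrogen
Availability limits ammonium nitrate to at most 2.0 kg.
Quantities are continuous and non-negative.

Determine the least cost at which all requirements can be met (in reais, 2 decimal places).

Let x1 = kg of ammonium nitrate, x2 = kg of rock phosphate.
min 0.64x1 + 0.45x2 subject to:
  0.3x2 ≥ 0.65   (phosphorus (P₂O₅))
  0.33x1 ≥ 0.43   (nitrogen)
  x1 ≤ 2
  x1, x2 ≥ 0.
Both inputs are positive at the optimum. The phosphorus (P₂O₅) and nitrogen requirements are met with equality.
Solving gives x1 = 1.303, x2 = 2.167.
Cost = 0.64·1.303 + 0.45·2.167 = 1.8091.

R$1.81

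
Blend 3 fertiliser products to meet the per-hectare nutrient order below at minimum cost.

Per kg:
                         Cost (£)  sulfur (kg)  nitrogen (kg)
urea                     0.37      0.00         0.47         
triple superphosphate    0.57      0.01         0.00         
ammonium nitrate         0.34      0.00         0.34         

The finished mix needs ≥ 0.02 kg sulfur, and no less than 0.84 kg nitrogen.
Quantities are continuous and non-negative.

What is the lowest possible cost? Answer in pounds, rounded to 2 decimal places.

Let x1 = kg of urea, x2 = kg of triple superphosphate, x3 = kg of ammonium nitrate.
min 0.37x1 + 0.57x2 + 0.34x3 with:
  0.01x2 ≥ 0.02   (sulfur)
  0.47x1 + 0.34x3 ≥ 0.84   (nitrogen)
  x1, x2, x3 ≥ 0.
The cheapest feasible vertex uses only urea, triple superphosphate; ammonium nitrate is not used. There the sulfur and nitrogen constraints are tight.
Solving gives x1 = 1.787, x2 = 2.
Total cost: 0.37·1.787 + 0.57·2 = 1.8012.

£1.80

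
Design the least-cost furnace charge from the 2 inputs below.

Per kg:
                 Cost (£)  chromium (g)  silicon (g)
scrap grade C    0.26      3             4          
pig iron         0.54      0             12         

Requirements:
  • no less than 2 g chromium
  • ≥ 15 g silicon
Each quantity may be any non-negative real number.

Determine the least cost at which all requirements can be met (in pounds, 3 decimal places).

£0.728

Let x1 = kg of scrap grade C, x2 = kg of pig iron.
Minimize 0.26x1 + 0.54x2 subject to:
  3x1 ≥ 2   (chromium)
  4x1 + 12x2 ≥ 15   (silicon)
  x1, x2 ≥ 0.
Both inputs are positive at the optimum. There the chromium and silicon constraints are tight.
Optimal quantities: scrap grade C = 0.6667 kg, pig iron = 1.028 kg.
Cost = 0.26·0.6667 + 0.54·1.028 = 0.72846.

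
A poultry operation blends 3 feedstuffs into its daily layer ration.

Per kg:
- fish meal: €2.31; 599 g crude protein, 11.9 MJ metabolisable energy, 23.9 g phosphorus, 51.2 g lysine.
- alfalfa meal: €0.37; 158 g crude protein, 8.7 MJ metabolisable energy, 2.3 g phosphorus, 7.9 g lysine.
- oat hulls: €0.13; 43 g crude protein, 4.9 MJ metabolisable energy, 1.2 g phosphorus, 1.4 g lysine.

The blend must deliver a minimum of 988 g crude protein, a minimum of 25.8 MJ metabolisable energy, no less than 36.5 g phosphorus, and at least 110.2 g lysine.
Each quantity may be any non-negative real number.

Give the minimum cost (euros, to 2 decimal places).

Let x1 = kg of fish meal, x2 = kg of alfalfa meal, x3 = kg of oat hulls.
Minimize 2.31x1 + 0.37x2 + 0.13x3 subject to:
  599x1 + 158x2 + 43x3 ≥ 988   (crude protein)
  11.9x1 + 8.7x2 + 4.9x3 ≥ 25.8   (metabolisable energy)
  23.9x1 + 2.3x2 + 1.2x3 ≥ 36.5   (phosphorus)
  51.2x1 + 7.9x2 + 1.4x3 ≥ 110.2   (lysine)
  x1, x2, x3 ≥ 0.
At the optimum only fish meal, alfalfa meal are positive (oat hulls = 0). There the metabolisable energy and lysine constraints are tight.
Optimal quantities: fish meal = 2.148 kg, alfalfa meal = 0.02726 kg.
Cost = 2.31·2.148 + 0.37·0.02726 = 4.9720.

€4.97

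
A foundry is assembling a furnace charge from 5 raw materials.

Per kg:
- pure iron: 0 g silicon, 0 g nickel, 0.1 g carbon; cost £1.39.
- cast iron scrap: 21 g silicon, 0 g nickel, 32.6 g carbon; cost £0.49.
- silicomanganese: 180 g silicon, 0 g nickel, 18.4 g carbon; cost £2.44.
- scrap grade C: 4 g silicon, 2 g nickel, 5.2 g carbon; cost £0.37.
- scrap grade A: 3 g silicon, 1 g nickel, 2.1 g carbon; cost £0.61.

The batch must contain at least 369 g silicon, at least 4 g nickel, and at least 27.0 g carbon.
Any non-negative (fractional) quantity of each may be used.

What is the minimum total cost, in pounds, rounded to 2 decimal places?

£5.63

Let x1 = kg of pure iron, x2 = kg of cast iron scrap, x3 = kg of silicomanganese, x4 = kg of scrap grade C, x5 = kg of scrap grade A.
Minimise 1.39x1 + 0.49x2 + 2.44x3 + 0.37x4 + 0.61x5 s.t.:
  21x2 + 180x3 + 4x4 + 3x5 ≥ 369   (silicon)
  2x4 + 1x5 ≥ 4   (nickel)
  0.1x1 + 32.6x2 + 18.4x3 + 5.2x4 + 2.1x5 ≥ 27   (carbon)
  x1, x2, x3, x4, x5 ≥ 0.
The cheapest feasible vertex uses only silicomanganese, scrap grade C; pure iron, cast iron scrap, scrap grade A are not used. The silicon and nickel requirements are met with equality.
So silicomanganese = 2.006 kg, scrap grade C = 2 kg.
Total cost: 2.44·2.006 + 0.37·2 = 5.6346.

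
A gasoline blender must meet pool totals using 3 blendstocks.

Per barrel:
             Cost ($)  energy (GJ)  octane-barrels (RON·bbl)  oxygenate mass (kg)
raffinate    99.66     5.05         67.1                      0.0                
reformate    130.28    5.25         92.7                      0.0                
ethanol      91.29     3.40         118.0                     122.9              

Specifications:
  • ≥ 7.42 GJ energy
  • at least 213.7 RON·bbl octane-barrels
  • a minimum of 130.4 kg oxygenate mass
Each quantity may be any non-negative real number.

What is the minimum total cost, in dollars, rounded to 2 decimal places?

$184.67

This is a linear program. Let x1 = barrels of raffinate, x2 = barrels of reformate, x3 = barrels of ethanol.
Minimize 99.66x1 + 130.28x2 + 91.29x3 with:
  5.05x1 + 5.25x2 + 3.4x3 ≥ 7.42   (energy)
  67.1x1 + 92.7x2 + 118x3 ≥ 213.7   (octane-barrels)
  122.9x3 ≥ 130.4   (oxygenate mass)
  x1, x2, x3 ≥ 0.
The optimal basis is {raffinate, ethanol}; reformate drops out. The energy and octane-barrels requirements are met with equality.
So raffinate = 0.4051 barrels, ethanol = 1.5807 barrels.
Cost = 99.66·0.4051 + 91.29·1.5807 = 184.6744.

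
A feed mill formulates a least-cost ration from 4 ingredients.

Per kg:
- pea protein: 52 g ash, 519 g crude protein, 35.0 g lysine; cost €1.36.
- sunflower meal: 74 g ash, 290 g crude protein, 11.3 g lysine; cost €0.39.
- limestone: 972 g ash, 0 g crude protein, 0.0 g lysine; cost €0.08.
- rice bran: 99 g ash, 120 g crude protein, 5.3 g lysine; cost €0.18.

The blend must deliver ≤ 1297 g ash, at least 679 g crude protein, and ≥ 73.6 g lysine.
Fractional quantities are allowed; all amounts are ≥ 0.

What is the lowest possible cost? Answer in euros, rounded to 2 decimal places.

This is a linear program. Let x1 = kg of pea protein, x2 = kg of sunflower meal, x3 = kg of limestone, x4 = kg of rice bran.
Minimize 1.36x1 + 0.39x2 + 0.08x3 + 0.18x4 s.t.:
  52x1 + 74x2 + 972x3 + 99x4 ≤ 1297   (ash)
  519x1 + 290x2 + 120x4 ≥ 679   (crude protein)
  35x1 + 11.3x2 + 5.3x4 ≥ 73.6   (lysine)
  x1, x2, x3, x4 ≥ 0.
At the optimum only sunflower meal, rice bran are positive (pea protein, limestone = 0). There the ash and lysine constraints are tight.
That vertex is x2 = 0.5675, x4 = 12.68.
Objective = 0.39·0.5675 + 0.18·12.68 = 2.5037.

€2.50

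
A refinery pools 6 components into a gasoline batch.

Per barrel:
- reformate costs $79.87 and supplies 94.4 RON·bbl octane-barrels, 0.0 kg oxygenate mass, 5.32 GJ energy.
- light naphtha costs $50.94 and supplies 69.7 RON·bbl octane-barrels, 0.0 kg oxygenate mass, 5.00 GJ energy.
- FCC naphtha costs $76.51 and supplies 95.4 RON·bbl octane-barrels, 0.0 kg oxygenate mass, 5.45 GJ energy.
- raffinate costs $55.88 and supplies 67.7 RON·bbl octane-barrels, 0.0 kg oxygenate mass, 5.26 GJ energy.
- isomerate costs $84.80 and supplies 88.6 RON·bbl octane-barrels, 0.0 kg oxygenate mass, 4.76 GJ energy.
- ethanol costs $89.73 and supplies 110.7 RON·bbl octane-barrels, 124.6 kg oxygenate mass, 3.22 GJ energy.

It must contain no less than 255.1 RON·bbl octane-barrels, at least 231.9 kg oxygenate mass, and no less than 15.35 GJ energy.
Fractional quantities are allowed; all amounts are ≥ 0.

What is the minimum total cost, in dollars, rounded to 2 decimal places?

$262.33

Let x1 = barrels of reformate, x2 = barrels of light naphtha, x3 = barrels of FCC naphtha, x4 = barrels of raffinate, x5 = barrels of isomerate, x6 = barrels of ethanol.
Minimise 79.87x1 + 50.94x2 + 76.51x3 + 55.88x4 + 84.8x5 + 89.73x6 with:
  94.4x1 + 69.7x2 + 95.4x3 + 67.7x4 + 88.6x5 + 110.7x6 ≥ 255.1   (octane-barrels)
  124.6x6 ≥ 231.9   (oxygenate mass)
  5.32x1 + 5x2 + 5.45x3 + 5.26x4 + 4.76x5 + 3.22x6 ≥ 15.35   (energy)
  x1, x2, x3, x4, x5, x6 ≥ 0.
At the optimum only light naphtha, ethanol are positive (reformate, FCC naphtha, raffinate, isomerate = 0). Binding constraints: oxygenate mass and energy.
Solving gives x2 = 1.8714, x6 = 1.8612.
Hence cost = 50.94·1.8714 + 89.73·1.8612 = $262.3346.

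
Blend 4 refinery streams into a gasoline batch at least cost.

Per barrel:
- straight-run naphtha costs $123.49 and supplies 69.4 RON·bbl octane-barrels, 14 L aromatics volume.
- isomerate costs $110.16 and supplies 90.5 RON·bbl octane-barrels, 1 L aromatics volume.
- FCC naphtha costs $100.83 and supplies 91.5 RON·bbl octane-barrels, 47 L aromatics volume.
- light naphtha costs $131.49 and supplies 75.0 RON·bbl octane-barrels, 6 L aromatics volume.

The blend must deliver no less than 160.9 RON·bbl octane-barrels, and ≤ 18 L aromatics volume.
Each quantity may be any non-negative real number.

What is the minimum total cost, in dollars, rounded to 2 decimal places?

$192.13

This is a linear program. Let x1 = barrels of straight-run naphtha, x2 = barrels of isomerate, x3 = barrels of FCC naphtha, x4 = barrels of light naphtha.
Minimize 123.49x1 + 110.16x2 + 100.83x3 + 131.49x4 with:
  69.4x1 + 90.5x2 + 91.5x3 + 75x4 ≥ 160.9   (octane-barrels)
  14x1 + 1x2 + 47x3 + 6x4 ≤ 18   (aromatics volume)
  x1, x2, x3, x4 ≥ 0.
The optimal basis is {isomerate, FCC naphtha}; straight-run naphtha, light naphtha drop out. There the octane-barrels and aromatics volume constraints are tight.
So isomerate = 1.42126 barrels, FCC naphtha = 0.352739 barrels.
Objective = 110.16·1.42126 + 100.83·0.352739 = 192.1327.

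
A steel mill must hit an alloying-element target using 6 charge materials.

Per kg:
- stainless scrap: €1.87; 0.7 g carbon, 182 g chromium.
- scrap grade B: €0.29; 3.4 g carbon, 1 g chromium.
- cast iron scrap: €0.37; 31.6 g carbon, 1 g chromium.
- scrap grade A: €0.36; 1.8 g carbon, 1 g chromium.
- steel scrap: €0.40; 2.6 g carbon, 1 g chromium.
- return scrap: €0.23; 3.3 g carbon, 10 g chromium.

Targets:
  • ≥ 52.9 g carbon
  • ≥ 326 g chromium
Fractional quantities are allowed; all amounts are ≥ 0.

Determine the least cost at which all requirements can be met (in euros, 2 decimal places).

Set it up as a linear program. Let x1 = kg of stainless scrap, x2 = kg of scrap grade B, x3 = kg of cast iron scrap, x4 = kg of scrap grade A, x5 = kg of steel scrap, x6 = kg of return scrap.
Minimise 1.87x1 + 0.29x2 + 0.37x3 + 0.36x4 + 0.4x5 + 0.23x6 subject to:
  0.7x1 + 3.4x2 + 31.6x3 + 1.8x4 + 2.6x5 + 3.3x6 ≥ 52.9   (carbon)
  182x1 + 1x2 + 1x3 + 1x4 + 1x5 + 10x6 ≥ 326   (chromium)
  x1, x2, x3, x4, x5, x6 ≥ 0.
The minimum-cost mix takes nothing from scrap grade B, scrap grade A, steel scrap, return scrap — only stainless scrap, cast iron scrap. The carbon and chromium requirements are met with equality.
Solving gives x1 = 1.782, x3 = 1.635.
Objective = 1.87·1.782 + 0.37·1.635 = 3.9373.

€3.94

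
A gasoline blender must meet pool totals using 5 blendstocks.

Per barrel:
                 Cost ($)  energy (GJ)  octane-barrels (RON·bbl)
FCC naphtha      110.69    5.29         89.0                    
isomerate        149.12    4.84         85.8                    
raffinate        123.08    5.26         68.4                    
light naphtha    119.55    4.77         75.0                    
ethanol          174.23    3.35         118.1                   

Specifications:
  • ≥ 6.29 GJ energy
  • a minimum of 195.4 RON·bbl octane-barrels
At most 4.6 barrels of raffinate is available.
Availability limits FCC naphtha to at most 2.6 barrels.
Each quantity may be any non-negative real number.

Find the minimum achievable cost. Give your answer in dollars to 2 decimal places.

$243.02

Set it up as a linear program. Let x1 = barrels of FCC naphtha, x2 = barrels of isomerate, x3 = barrels of raffinate, x4 = barrels of light naphtha, x5 = barrels of ethanol.
Minimise 110.69x1 + 149.12x2 + 123.08x3 + 119.55x4 + 174.23x5 s.t.:
  5.29x1 + 4.84x2 + 5.26x3 + 4.77x4 + 3.35x5 ≥ 6.29   (energy)
  89x1 + 85.8x2 + 68.4x3 + 75x4 + 118.1x5 ≥ 195.4   (octane-barrels)
  x3 ≤ 4.6
  x1 ≤ 2.6
  x1, x2, x3, x4, x5 ≥ 0.
The cheapest feasible vertex uses only FCC naphtha; isomerate, raffinate, light naphtha, ethanol are not used. There the octane-barrels constraint is tight.
Solving gives x1 = 2.1955.
Hence cost = 110.69·2.1955 = $243.0199.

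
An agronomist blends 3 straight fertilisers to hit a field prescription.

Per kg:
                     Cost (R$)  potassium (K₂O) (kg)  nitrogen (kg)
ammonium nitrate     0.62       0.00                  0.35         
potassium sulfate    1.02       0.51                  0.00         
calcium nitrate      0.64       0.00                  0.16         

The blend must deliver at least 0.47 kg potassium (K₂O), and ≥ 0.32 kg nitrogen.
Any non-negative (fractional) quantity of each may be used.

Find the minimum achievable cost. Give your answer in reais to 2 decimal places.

Let x1 = kg of ammonium nitrate, x2 = kg of potassium sulfate, x3 = kg of calcium nitrate.
Minimise 0.62x1 + 1.02x2 + 0.64x3 with:
  0.51x2 ≥ 0.47   (potassium (K₂O))
  0.35x1 + 0.16x3 ≥ 0.32   (nitrogen)
  x1, x2, x3 ≥ 0.
The cheapest feasible vertex uses only ammonium nitrate, potassium sulfate; calcium nitrate is not used. The potassium (K₂O) and nitrogen requirements are met with equality.
That vertex is x1 = 0.9143, x2 = 0.9216.
Objective = 0.62·0.9143 + 1.02·0.9216 = 1.5069.

R$1.51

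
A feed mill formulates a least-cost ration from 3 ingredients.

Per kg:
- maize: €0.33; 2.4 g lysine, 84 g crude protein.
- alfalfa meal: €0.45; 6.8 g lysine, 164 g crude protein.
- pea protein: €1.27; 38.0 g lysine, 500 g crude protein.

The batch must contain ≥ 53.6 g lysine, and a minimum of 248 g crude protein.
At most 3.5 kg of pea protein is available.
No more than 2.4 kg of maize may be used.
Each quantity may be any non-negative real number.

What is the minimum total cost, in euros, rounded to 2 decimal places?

Let x1 = kg of maize, x2 = kg of alfalfa meal, x3 = kg of pea protein.
min 0.33x1 + 0.45x2 + 1.27x3 subject to:
  2.4x1 + 6.8x2 + 38x3 ≥ 53.6   (lysine)
  84x1 + 164x2 + 500x3 ≥ 248   (crude protein)
  x3 ≤ 3.5
  x1 ≤ 2.4
  x1, x2, x3 ≥ 0.
The cheapest feasible vertex uses only pea protein; maize, alfalfa meal are not used. There the lysine constraint is tight.
So pea protein = 1.411 kg.
Hence cost = 1.27·1.411 = €1.7920.

€1.79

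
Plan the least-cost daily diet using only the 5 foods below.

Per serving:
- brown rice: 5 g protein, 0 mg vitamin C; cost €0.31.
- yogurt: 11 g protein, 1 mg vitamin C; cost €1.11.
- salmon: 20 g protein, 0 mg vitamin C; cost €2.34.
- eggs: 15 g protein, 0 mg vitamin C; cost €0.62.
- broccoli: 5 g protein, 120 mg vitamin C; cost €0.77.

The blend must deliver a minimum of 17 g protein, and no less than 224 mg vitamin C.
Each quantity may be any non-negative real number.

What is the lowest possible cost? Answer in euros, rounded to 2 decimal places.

€1.75

Let x1 = servings of brown rice, x2 = servings of yogurt, x3 = servings of salmon, x4 = servings of eggs, x5 = servings of broccoli.
Minimise 0.31x1 + 1.11x2 + 2.34x3 + 0.62x4 + 0.77x5 s.t.:
  5x1 + 11x2 + 20x3 + 15x4 + 5x5 ≥ 17   (protein)
  1x2 + 120x5 ≥ 224   (vitamin C)
  x1, x2, x3, x4, x5 ≥ 0.
The cheapest feasible vertex uses only eggs, broccoli; brown rice, yogurt, salmon are not used. Binding constraints: protein and vitamin C.
Optimal quantities: eggs = 0.5111 servings, broccoli = 1.867 servings.
Cost = 0.62·0.5111 + 0.77·1.867 = 1.7545.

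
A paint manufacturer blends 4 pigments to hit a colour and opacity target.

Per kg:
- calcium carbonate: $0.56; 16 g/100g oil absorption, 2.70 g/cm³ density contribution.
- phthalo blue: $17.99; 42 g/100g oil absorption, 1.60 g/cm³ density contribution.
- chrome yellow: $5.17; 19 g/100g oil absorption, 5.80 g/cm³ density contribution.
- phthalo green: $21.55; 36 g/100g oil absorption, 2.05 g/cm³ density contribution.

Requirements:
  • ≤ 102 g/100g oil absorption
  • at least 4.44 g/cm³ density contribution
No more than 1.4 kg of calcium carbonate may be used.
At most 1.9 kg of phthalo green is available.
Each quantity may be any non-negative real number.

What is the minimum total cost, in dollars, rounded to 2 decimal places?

Treat it as an LP. Let x1 = kg of calcium carbonate, x2 = kg of phthalo blue, x3 = kg of chrome yellow, x4 = kg of phthalo green.
min 0.56x1 + 17.99x2 + 5.17x3 + 21.55x4 s.t.:
  16x1 + 42x2 + 19x3 + 36x4 ≤ 102   (oil absorption)
  2.7x1 + 1.6x2 + 5.8x3 + 2.05x4 ≥ 4.44   (density contribution)
  x1 ≤ 1.4
  x4 ≤ 1.9
  x1, x2, x3, x4 ≥ 0.
The optimal basis is {calcium carbonate, chrome yellow}; phthalo blue, phthalo green drop out. The density contribution and the calcium carbonate cap requirements are met with equality.
Optimal quantities: calcium carbonate = 1.4 kg, chrome yellow = 0.1138 kg.
Cost = 0.56·1.4 + 5.17·0.1138 = 1.3723.

$1.37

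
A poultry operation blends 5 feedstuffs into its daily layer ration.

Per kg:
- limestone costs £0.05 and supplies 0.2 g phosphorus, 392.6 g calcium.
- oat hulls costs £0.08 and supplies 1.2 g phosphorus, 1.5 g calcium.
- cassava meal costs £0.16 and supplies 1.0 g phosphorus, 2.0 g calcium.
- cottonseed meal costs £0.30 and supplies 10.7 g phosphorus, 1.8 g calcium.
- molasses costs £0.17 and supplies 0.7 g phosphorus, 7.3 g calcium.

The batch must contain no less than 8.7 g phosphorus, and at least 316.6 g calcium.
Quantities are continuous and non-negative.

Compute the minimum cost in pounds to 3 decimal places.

Let x1 = kg of limestone, x2 = kg of oat hulls, x3 = kg of cassava meal, x4 = kg of cottonseed meal, x5 = kg of molasses.
Minimise 0.05x1 + 0.08x2 + 0.16x3 + 0.3x4 + 0.17x5 subject to:
  0.2x1 + 1.2x2 + 1x3 + 10.7x4 + 0.7x5 ≥ 8.7   (phosphorus)
  392.6x1 + 1.5x2 + 2x3 + 1.8x4 + 7.3x5 ≥ 316.6   (calcium)
  x1, x2, x3, x4, x5 ≥ 0.
The optimal basis is {limestone, cottonseed meal}; oat hulls, cassava meal, molasses drop out. Binding constraints: phosphorus and calcium.
So limestone = 0.8028 kg, cottonseed meal = 0.7981 kg.
Hence cost = 0.05·0.8028 + 0.3·0.7981 = £0.27957.

£0.280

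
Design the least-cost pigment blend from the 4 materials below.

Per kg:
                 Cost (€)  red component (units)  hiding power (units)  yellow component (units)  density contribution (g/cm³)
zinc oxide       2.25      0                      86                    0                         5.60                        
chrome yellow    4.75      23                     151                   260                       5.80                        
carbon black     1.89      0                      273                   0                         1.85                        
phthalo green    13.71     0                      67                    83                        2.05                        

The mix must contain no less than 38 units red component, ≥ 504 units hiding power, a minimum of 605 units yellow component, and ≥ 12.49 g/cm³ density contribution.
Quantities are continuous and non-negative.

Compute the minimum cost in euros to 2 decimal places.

€12.11

Let x1 = kg of zinc oxide, x2 = kg of chrome yellow, x3 = kg of carbon black, x4 = kg of phthalo green.
Minimise 2.25x1 + 4.75x2 + 1.89x3 + 13.71x4 s.t.:
  23x2 ≥ 38   (red component)
  86x1 + 151x2 + 273x3 + 67x4 ≥ 504   (hiding power)
  260x2 + 83x4 ≥ 605   (yellow component)
  5.6x1 + 5.8x2 + 1.85x3 + 2.05x4 ≥ 12.49   (density contribution)
  x1, x2, x3, x4 ≥ 0.
The optimal basis is {chrome yellow, carbon black}; zinc oxide, phthalo green drop out. Binding constraints: hiding power and yellow component.
So chrome yellow = 2.327 kg, carbon black = 0.5591 kg.
Hence cost = 4.75·2.327 + 1.89·0.5591 = €12.1099.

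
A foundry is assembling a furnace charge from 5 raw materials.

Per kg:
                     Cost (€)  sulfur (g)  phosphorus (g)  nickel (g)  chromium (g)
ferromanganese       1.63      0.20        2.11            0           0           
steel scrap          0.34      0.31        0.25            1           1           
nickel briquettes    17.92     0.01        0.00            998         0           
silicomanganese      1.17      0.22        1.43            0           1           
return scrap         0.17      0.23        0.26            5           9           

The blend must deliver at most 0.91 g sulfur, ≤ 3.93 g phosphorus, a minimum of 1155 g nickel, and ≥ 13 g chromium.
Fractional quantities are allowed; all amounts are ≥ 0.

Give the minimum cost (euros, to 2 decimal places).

This is a linear program. Let x1 = kg of ferromanganese, x2 = kg of steel scrap, x3 = kg of nickel briquettes, x4 = kg of silicomanganese, x5 = kg of return scrap.
Minimise 1.63x1 + 0.34x2 + 17.92x3 + 1.17x4 + 0.17x5 with:
  0.2x1 + 0.31x2 + 0.01x3 + 0.22x4 + 0.23x5 ≤ 0.91   (sulfur)
  2.11x1 + 0.25x2 + 1.43x4 + 0.26x5 ≤ 3.93   (phosphorus)
  1x2 + 998x3 + 5x5 ≥ 1155   (nickel)
  1x2 + 1x4 + 9x5 ≥ 13   (chromium)
  x1, x2, x3, x4, x5 ≥ 0.
At the optimum only nickel briquettes, return scrap are positive (ferromanganese, steel scrap, silicomanganese = 0). There the nickel and chromium constraints are tight.
So nickel briquettes = 1.15 kg, return scrap = 1.444 kg.
Objective = 17.92·1.15 + 0.17·1.444 = 20.8535.

€20.85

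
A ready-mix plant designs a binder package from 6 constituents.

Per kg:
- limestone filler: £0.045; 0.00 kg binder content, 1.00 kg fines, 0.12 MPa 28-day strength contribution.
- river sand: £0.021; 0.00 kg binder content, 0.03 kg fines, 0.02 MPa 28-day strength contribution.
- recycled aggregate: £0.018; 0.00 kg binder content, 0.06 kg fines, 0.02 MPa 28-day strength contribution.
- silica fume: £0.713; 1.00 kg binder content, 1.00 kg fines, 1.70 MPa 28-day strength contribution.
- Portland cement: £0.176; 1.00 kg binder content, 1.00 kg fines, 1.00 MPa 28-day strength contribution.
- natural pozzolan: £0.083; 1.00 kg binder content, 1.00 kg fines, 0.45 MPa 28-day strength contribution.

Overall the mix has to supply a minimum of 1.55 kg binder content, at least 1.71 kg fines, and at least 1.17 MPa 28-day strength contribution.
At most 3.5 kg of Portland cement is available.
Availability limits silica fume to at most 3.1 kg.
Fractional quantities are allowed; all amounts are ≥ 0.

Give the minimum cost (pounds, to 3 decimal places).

Let x1 = kg of limestone filler, x2 = kg of river sand, x3 = kg of recycled aggregate, x4 = kg of silica fume, x5 = kg of Portland cement, x6 = kg of natural pozzolan.
min 0.045x1 + 0.021x2 + 0.018x3 + 0.713x4 + 0.176x5 + 0.083x6 with:
  1x4 + 1x5 + 1x6 ≥ 1.55   (binder content)
  1x1 + 0.03x2 + 0.06x3 + 1x4 + 1x5 + 1x6 ≥ 1.71   (fines)
  0.12x1 + 0.02x2 + 0.02x3 + 1.7x4 + 1x5 + 0.45x6 ≥ 1.17   (28-day strength contribution)
  x5 ≤ 3.5
  x4 ≤ 3.1
  x1, x2, x3, x4, x5, x6 ≥ 0.
At the optimum only Portland cement, natural pozzolan are positive (limestone filler, river sand, recycled aggregate, silica fume = 0). The fines and 28-day strength contribution requirements are met with equality.
So Portland cement = 0.7282 kg, natural pozzolan = 0.9818 kg.
Hence cost = 0.176·0.7282 + 0.083·0.9818 = £0.20965.

£0.210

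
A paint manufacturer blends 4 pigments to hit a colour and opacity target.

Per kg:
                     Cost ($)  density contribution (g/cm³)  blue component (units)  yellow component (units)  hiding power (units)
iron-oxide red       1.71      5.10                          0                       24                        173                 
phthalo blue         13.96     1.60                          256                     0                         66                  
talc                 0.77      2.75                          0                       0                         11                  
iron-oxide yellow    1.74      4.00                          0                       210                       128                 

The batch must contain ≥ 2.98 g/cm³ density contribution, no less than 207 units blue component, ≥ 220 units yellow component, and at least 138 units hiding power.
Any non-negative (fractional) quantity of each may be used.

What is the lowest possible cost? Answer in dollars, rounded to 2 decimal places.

Let x1 = kg of iron-oxide red, x2 = kg of phthalo blue, x3 = kg of talc, x4 = kg of iron-oxide yellow.
Minimize 1.71x1 + 13.96x2 + 0.77x3 + 1.74x4 subject to:
  5.1x1 + 1.6x2 + 2.75x3 + 4x4 ≥ 2.98   (density contribution)
  256x2 ≥ 207   (blue component)
  24x1 + 210x4 ≥ 220   (yellow component)
  173x1 + 66x2 + 11x3 + 128x4 ≥ 138   (hiding power)
  x1, x2, x3, x4 ≥ 0.
At the optimum only phthalo blue, iron-oxide yellow are positive (iron-oxide red, talc = 0). Binding constraints: blue component and yellow component.
Optimal quantities: phthalo blue = 0.8086 kg, iron-oxide yellow = 1.048 kg.
Hence cost = 13.96·0.8086 + 1.74·1.048 = $13.1116.

$13.11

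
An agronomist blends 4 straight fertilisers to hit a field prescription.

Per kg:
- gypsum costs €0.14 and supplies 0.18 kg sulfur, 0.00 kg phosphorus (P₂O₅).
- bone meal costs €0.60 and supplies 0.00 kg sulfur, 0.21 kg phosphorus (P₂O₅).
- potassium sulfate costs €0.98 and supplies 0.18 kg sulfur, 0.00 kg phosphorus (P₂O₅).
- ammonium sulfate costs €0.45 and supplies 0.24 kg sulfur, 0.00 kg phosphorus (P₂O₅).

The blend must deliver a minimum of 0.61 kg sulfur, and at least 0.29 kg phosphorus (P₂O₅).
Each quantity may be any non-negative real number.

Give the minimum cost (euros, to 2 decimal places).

€1.30

Let x1 = kg of gypsum, x2 = kg of bone meal, x3 = kg of potassium sulfate, x4 = kg of ammonium sulfate.
Minimize 0.14x1 + 0.6x2 + 0.98x3 + 0.45x4 with:
  0.18x1 + 0.18x3 + 0.24x4 ≥ 0.61   (sulfur)
  0.21x2 ≥ 0.29   (phosphorus (P₂O₅))
  x1, x2, x3, x4 ≥ 0.
The cheapest feasible vertex uses only gypsum, bone meal; potassium sulfate, ammonium sulfate are not used. There the sulfur and phosphorus (P₂O₅) constraints are tight.
So gypsum = 3.389 kg, bone meal = 1.381 kg.
Objective = 0.14·3.389 + 0.6·1.381 = 1.3031.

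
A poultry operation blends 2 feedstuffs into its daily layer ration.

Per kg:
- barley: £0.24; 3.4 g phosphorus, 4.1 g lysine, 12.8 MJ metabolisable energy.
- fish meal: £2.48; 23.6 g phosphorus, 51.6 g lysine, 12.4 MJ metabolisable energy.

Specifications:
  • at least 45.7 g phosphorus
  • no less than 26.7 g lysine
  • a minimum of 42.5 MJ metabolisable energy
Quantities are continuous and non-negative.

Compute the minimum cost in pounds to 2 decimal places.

Treat it as an LP. Let x1 = kg of barley, x2 = kg of fish meal.
Minimise 0.24x1 + 2.48x2 s.t.:
  3.4x1 + 23.6x2 ≥ 45.7   (phosphorus)
  4.1x1 + 51.6x2 ≥ 26.7   (lysine)
  12.8x1 + 12.4x2 ≥ 42.5   (metabolisable energy)
  x1, x2 ≥ 0.
The cheapest feasible vertex uses only barley; fish meal is not used. Binding constraint: phosphorus.
That vertex is x1 = 13.44.
Total cost: 0.24·13.44 = 3.2256.

£3.23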